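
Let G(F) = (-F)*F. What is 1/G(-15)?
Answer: -1/225 ≈ -0.0044444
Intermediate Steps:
G(F) = -F**2
1/G(-15) = 1/(-1*(-15)**2) = 1/(-1*225) = 1/(-225) = -1/225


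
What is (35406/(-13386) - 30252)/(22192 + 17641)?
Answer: -67498113/88867423 ≈ -0.75954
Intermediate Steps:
(35406/(-13386) - 30252)/(22192 + 17641) = (35406*(-1/13386) - 30252)/39833 = (-5901/2231 - 30252)*(1/39833) = -67498113/2231*1/39833 = -67498113/88867423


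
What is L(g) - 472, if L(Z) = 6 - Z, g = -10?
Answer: -456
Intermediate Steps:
L(g) - 472 = (6 - 1*(-10)) - 472 = (6 + 10) - 472 = 16 - 472 = -456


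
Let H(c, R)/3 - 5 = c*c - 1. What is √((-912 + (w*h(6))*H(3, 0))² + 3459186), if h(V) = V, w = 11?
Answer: 3*√691270 ≈ 2494.3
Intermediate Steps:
H(c, R) = 12 + 3*c² (H(c, R) = 15 + 3*(c*c - 1) = 15 + 3*(c² - 1) = 15 + 3*(-1 + c²) = 15 + (-3 + 3*c²) = 12 + 3*c²)
√((-912 + (w*h(6))*H(3, 0))² + 3459186) = √((-912 + (11*6)*(12 + 3*3²))² + 3459186) = √((-912 + 66*(12 + 3*9))² + 3459186) = √((-912 + 66*(12 + 27))² + 3459186) = √((-912 + 66*39)² + 3459186) = √((-912 + 2574)² + 3459186) = √(1662² + 3459186) = √(2762244 + 3459186) = √6221430 = 3*√691270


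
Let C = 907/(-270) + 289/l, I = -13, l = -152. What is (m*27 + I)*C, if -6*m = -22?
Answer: -4641721/10260 ≈ -452.41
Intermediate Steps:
m = 11/3 (m = -⅙*(-22) = 11/3 ≈ 3.6667)
C = -107947/20520 (C = 907/(-270) + 289/(-152) = 907*(-1/270) + 289*(-1/152) = -907/270 - 289/152 = -107947/20520 ≈ -5.2606)
(m*27 + I)*C = ((11/3)*27 - 13)*(-107947/20520) = (99 - 13)*(-107947/20520) = 86*(-107947/20520) = -4641721/10260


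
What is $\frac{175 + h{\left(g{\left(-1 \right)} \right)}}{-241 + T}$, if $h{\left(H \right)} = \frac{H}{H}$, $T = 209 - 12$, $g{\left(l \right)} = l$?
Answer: $-4$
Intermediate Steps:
$T = 197$ ($T = 209 - 12 = 197$)
$h{\left(H \right)} = 1$
$\frac{175 + h{\left(g{\left(-1 \right)} \right)}}{-241 + T} = \frac{175 + 1}{-241 + 197} = \frac{176}{-44} = 176 \left(- \frac{1}{44}\right) = -4$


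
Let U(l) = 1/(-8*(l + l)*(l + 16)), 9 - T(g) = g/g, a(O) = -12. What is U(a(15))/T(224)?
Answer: 1/6144 ≈ 0.00016276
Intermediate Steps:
T(g) = 8 (T(g) = 9 - g/g = 9 - 1*1 = 9 - 1 = 8)
U(l) = -1/(16*l*(16 + l)) (U(l) = 1/(-8*2*l*(16 + l)) = 1/(-16*l*(16 + l)) = -1/(16*l*(16 + l)))
U(a(15))/T(224) = -1/16/(-12*(16 - 12))/8 = -1/16*(-1/12)/4*(⅛) = -1/16*(-1/12)*¼*(⅛) = (1/768)*(⅛) = 1/6144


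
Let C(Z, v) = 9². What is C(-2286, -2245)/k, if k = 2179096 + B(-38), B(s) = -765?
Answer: 81/2178331 ≈ 3.7184e-5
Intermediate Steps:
C(Z, v) = 81
k = 2178331 (k = 2179096 - 765 = 2178331)
C(-2286, -2245)/k = 81/2178331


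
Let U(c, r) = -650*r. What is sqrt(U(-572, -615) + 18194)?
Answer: 2*sqrt(104486) ≈ 646.49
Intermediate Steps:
sqrt(U(-572, -615) + 18194) = sqrt(-650*(-615) + 18194) = sqrt(399750 + 18194) = sqrt(417944) = 2*sqrt(104486)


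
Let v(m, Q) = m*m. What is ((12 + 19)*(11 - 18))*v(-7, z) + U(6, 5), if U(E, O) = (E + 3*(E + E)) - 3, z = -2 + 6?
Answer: -10594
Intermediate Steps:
z = 4
v(m, Q) = m**2
U(E, O) = -3 + 7*E (U(E, O) = (E + 3*(2*E)) - 3 = (E + 6*E) - 3 = 7*E - 3 = -3 + 7*E)
((12 + 19)*(11 - 18))*v(-7, z) + U(6, 5) = ((12 + 19)*(11 - 18))*(-7)**2 + (-3 + 7*6) = (31*(-7))*49 + (-3 + 42) = -217*49 + 39 = -10633 + 39 = -10594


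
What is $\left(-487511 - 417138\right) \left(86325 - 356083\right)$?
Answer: $244036304942$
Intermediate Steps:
$\left(-487511 - 417138\right) \left(86325 - 356083\right) = \left(-904649\right) \left(-269758\right) = 244036304942$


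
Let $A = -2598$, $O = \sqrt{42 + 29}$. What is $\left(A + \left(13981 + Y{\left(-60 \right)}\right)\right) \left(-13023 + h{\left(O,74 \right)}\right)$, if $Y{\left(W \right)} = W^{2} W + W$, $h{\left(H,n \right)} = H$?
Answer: $2665508571 - 204677 \sqrt{71} \approx 2.6638 \cdot 10^{9}$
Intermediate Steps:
$O = \sqrt{71} \approx 8.4261$
$Y{\left(W \right)} = W + W^{3}$ ($Y{\left(W \right)} = W^{3} + W = W + W^{3}$)
$\left(A + \left(13981 + Y{\left(-60 \right)}\right)\right) \left(-13023 + h{\left(O,74 \right)}\right) = \left(-2598 + \left(13981 + \left(-60 + \left(-60\right)^{3}\right)\right)\right) \left(-13023 + \sqrt{71}\right) = \left(-2598 + \left(13981 - 216060\right)\right) \left(-13023 + \sqrt{71}\right) = \left(-2598 - 202079\right) \left(-13023 + \sqrt{71}\right) = - 204677 \left(-13023 + \sqrt{71}\right) = 2665508571 - 204677 \sqrt{71}$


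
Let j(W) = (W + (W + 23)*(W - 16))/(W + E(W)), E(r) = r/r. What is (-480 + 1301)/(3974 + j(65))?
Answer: 18062/88887 ≈ 0.20320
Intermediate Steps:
E(r) = 1
j(W) = (W + (-16 + W)*(23 + W))/(1 + W) (j(W) = (W + (W + 23)*(W - 16))/(W + 1) = (W + (23 + W)*(-16 + W))/(1 + W) = (W + (-16 + W)*(23 + W))/(1 + W))
(-480 + 1301)/(3974 + j(65)) = (-480 + 1301)/(3974 + (-368 + 65**2 + 8*65)/(1 + 65)) = 821/(3974 + (-368 + 4225 + 520)/66) = 821/(3974 + (1/66)*4377) = 821/(3974 + 1459/22) = 821/(88887/22) = 821*(22/88887) = 18062/88887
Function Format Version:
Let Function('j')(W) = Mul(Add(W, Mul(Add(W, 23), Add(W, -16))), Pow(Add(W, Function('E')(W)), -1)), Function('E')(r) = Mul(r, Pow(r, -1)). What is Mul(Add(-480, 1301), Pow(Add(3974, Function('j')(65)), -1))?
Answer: Rational(18062, 88887) ≈ 0.20320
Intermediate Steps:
Function('E')(r) = 1
Function('j')(W) = Mul(Pow(Add(1, W), -1), Add(W, Mul(Add(-16, W), Add(23, W)))) (Function('j')(W) = Mul(Add(W, Mul(Add(W, 23), Add(W, -16))), Pow(Add(W, 1), -1)) = Mul(Add(W, Mul(Add(23, W), Add(-16, W))), Pow(Add(1, W), -1)) = Mul(Add(W, Mul(Add(-16, W), Add(23, W))), Pow(Add(1, W), -1)) = Mul(Pow(Add(1, W), -1), Add(W, Mul(Add(-16, W), Add(23, W)))))
Mul(Add(-480, 1301), Pow(Add(3974, Function('j')(65)), -1)) = Mul(Add(-480, 1301), Pow(Add(3974, Mul(Pow(Add(1, 65), -1), Add(-368, Pow(65, 2), Mul(8, 65)))), -1)) = Mul(821, Pow(Add(3974, Mul(Pow(66, -1), Add(-368, 4225, 520))), -1)) = Mul(821, Pow(Add(3974, Mul(Rational(1, 66), 4377)), -1)) = Mul(821, Pow(Add(3974, Rational(1459, 22)), -1)) = Mul(821, Pow(Rational(88887, 22), -1)) = Mul(821, Rational(22, 88887)) = Rational(18062, 88887)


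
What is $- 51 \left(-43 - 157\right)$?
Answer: $10200$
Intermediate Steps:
$- 51 \left(-43 - 157\right) = \left(-51\right) \left(-200\right) = 10200$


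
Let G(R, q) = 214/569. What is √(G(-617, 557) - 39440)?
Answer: I*√12769012074/569 ≈ 198.59*I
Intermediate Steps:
G(R, q) = 214/569 (G(R, q) = 214*(1/569) = 214/569)
√(G(-617, 557) - 39440) = √(214/569 - 39440) = √(-22441146/569) = I*√12769012074/569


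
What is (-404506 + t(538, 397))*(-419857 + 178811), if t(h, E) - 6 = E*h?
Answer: 46019056044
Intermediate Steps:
t(h, E) = 6 + E*h
(-404506 + t(538, 397))*(-419857 + 178811) = (-404506 + (6 + 397*538))*(-419857 + 178811) = (-404506 + (6 + 213586))*(-241046) = (-404506 + 213592)*(-241046) = -190914*(-241046) = 46019056044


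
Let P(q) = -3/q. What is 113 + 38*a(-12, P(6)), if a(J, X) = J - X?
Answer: -324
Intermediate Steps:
113 + 38*a(-12, P(6)) = 113 + 38*(-12 - (-3)/6) = 113 + 38*(-12 - 1*(-1/2)) = 113 + 38*(-12 + 1/2) = 113 + 38*(-23/2) = 113 - 437 = -324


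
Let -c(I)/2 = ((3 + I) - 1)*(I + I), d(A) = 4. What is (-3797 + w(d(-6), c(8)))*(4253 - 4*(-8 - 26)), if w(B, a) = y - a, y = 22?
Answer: -15163995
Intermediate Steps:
c(I) = -4*I*(2 + I) (c(I) = -2*((3 + I) - 1)*(I + I) = -2*(2 + I)*2*I = -4*I*(2 + I))
w(B, a) = 22 - a
(-3797 + w(d(-6), c(8)))*(4253 - 4*(-8 - 26)) = (-3797 + (22 - (-4)*8*(2 + 8)))*(4253 - 4*(-8 - 26)) = (-3797 + (22 - (-4)*8*10))*(4253 - 4*(-34)) = (-3797 + (22 - 1*(-320)))*(4253 + 136) = (-3797 + (22 + 320))*4389 = (-3797 + 342)*4389 = -3455*4389 = -15163995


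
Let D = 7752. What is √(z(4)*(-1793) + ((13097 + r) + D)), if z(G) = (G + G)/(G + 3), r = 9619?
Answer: 2*√348131/7 ≈ 168.58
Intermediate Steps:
z(G) = 2*G/(3 + G) (z(G) = (2*G)/(3 + G) = 2*G/(3 + G))
√(z(4)*(-1793) + ((13097 + r) + D)) = √((2*4/(3 + 4))*(-1793) + ((13097 + 9619) + 7752)) = √((2*4/7)*(-1793) + (22716 + 7752)) = √((2*4*(⅐))*(-1793) + 30468) = √((8/7)*(-1793) + 30468) = √(-14344/7 + 30468) = √(198932/7) = 2*√348131/7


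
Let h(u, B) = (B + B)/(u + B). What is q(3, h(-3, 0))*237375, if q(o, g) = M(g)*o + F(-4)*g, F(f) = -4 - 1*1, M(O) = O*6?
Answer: 0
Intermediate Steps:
M(O) = 6*O
F(f) = -5 (F(f) = -4 - 1 = -5)
h(u, B) = 2*B/(B + u) (h(u, B) = (2*B)/(B + u) = 2*B/(B + u))
q(o, g) = -5*g + 6*g*o (q(o, g) = (6*g)*o - 5*g = 6*g*o - 5*g = -5*g + 6*g*o)
q(3, h(-3, 0))*237375 = ((2*0/(0 - 3))*(-5 + 6*3))*237375 = ((2*0/(-3))*(-5 + 18))*237375 = ((2*0*(-⅓))*13)*237375 = (0*13)*237375 = 0*237375 = 0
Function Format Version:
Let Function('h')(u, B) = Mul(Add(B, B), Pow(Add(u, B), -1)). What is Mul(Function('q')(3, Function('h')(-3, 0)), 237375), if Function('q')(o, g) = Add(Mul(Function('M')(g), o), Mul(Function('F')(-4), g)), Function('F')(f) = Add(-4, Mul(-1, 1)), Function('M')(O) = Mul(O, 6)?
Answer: 0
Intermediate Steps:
Function('M')(O) = Mul(6, O)
Function('F')(f) = -5 (Function('F')(f) = Add(-4, -1) = -5)
Function('h')(u, B) = Mul(2, B, Pow(Add(B, u), -1)) (Function('h')(u, B) = Mul(Mul(2, B), Pow(Add(B, u), -1)) = Mul(2, B, Pow(Add(B, u), -1)))
Function('q')(o, g) = Add(Mul(-5, g), Mul(6, g, o)) (Function('q')(o, g) = Add(Mul(Mul(6, g), o), Mul(-5, g)) = Add(Mul(6, g, o), Mul(-5, g)) = Add(Mul(-5, g), Mul(6, g, o)))
Mul(Function('q')(3, Function('h')(-3, 0)), 237375) = Mul(Mul(Mul(2, 0, Pow(Add(0, -3), -1)), Add(-5, Mul(6, 3))), 237375) = Mul(Mul(Mul(2, 0, Pow(-3, -1)), Add(-5, 18)), 237375) = Mul(Mul(Mul(2, 0, Rational(-1, 3)), 13), 237375) = Mul(Mul(0, 13), 237375) = Mul(0, 237375) = 0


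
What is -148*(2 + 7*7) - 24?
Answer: -7572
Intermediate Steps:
-148*(2 + 7*7) - 24 = -148*(2 + 49) - 24 = -148*51 - 24 = -7548 - 24 = -7572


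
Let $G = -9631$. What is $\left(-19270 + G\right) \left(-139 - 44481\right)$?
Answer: $1289562620$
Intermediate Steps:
$\left(-19270 + G\right) \left(-139 - 44481\right) = \left(-19270 - 9631\right) \left(-139 - 44481\right) = \left(-28901\right) \left(-44620\right) = 1289562620$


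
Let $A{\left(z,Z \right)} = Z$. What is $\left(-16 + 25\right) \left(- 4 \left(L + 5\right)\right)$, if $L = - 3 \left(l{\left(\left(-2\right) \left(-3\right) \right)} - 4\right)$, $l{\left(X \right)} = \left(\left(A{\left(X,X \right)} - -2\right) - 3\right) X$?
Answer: $2628$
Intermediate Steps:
$l{\left(X \right)} = X \left(-1 + X\right)$ ($l{\left(X \right)} = \left(\left(X - -2\right) - 3\right) X = \left(\left(X + 2\right) - 3\right) X = \left(\left(2 + X\right) - 3\right) X = \left(-1 + X\right) X = X \left(-1 + X\right)$)
$L = -78$ ($L = - 3 \left(\left(-2\right) \left(-3\right) \left(-1 - -6\right) - 4\right) = - 3 \left(6 \left(-1 + 6\right) - 4\right) = - 3 \left(6 \cdot 5 - 4\right) = - 3 \left(30 - 4\right) = \left(-3\right) 26 = -78$)
$\left(-16 + 25\right) \left(- 4 \left(L + 5\right)\right) = \left(-16 + 25\right) \left(- 4 \left(-78 + 5\right)\right) = 9 \left(\left(-4\right) \left(-73\right)\right) = 9 \cdot 292 = 2628$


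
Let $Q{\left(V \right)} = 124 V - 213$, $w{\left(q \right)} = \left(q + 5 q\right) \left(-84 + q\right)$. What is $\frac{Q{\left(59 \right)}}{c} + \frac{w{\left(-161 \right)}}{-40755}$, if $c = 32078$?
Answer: $- \frac{486827833}{87155926} \approx -5.5857$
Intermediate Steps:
$w{\left(q \right)} = 6 q \left(-84 + q\right)$
$Q{\left(V \right)} = -213 + 124 V$
$\frac{Q{\left(59 \right)}}{c} + \frac{w{\left(-161 \right)}}{-40755} = \frac{-213 + 124 \cdot 59}{32078} + \frac{6 \left(-161\right) \left(-84 - 161\right)}{-40755} = \left(-213 + 7316\right) \frac{1}{32078} + 6 \left(-161\right) \left(-245\right) \left(- \frac{1}{40755}\right) = 7103 \cdot \frac{1}{32078} + 236670 \left(- \frac{1}{40755}\right) = \frac{7103}{32078} - \frac{15778}{2717} = - \frac{486827833}{87155926}$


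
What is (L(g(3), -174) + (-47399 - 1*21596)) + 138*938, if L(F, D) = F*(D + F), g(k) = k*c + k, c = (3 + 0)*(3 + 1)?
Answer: 55184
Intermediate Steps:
c = 12 (c = 3*4 = 12)
g(k) = 13*k (g(k) = k*12 + k = 12*k + k = 13*k)
(L(g(3), -174) + (-47399 - 1*21596)) + 138*938 = ((13*3)*(-174 + 13*3) + (-47399 - 1*21596)) + 138*938 = (39*(-174 + 39) + (-47399 - 21596)) + 129444 = (39*(-135) - 68995) + 129444 = (-5265 - 68995) + 129444 = -74260 + 129444 = 55184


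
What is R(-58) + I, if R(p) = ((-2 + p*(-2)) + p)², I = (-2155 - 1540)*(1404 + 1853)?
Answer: -12031479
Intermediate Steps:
I = -12034615 (I = -3695*3257 = -12034615)
R(p) = (-2 - p)² (R(p) = ((-2 - 2*p) + p)² = (-2 - p)²)
R(-58) + I = (2 - 58)² - 12034615 = (-56)² - 12034615 = 3136 - 12034615 = -12031479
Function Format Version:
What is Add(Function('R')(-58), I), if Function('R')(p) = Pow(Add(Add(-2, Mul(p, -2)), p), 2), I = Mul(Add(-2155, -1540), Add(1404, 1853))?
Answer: -12031479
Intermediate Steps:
I = -12034615 (I = Mul(-3695, 3257) = -12034615)
Function('R')(p) = Pow(Add(-2, Mul(-1, p)), 2) (Function('R')(p) = Pow(Add(Add(-2, Mul(-2, p)), p), 2) = Pow(Add(-2, Mul(-1, p)), 2))
Add(Function('R')(-58), I) = Add(Pow(Add(2, -58), 2), -12034615) = Add(Pow(-56, 2), -12034615) = Add(3136, -12034615) = -12031479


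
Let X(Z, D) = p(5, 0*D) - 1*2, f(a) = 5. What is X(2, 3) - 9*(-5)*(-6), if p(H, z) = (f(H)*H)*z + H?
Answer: -267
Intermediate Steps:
p(H, z) = H + 5*H*z (p(H, z) = (5*H)*z + H = 5*H*z + H = H + 5*H*z)
X(Z, D) = 3 (X(Z, D) = 5*(1 + 5*(0*D)) - 1*2 = 5*(1 + 5*0) - 2 = 5*(1 + 0) - 2 = 5*1 - 2 = 5 - 2 = 3)
X(2, 3) - 9*(-5)*(-6) = 3 - 9*(-5)*(-6) = 3 + 45*(-6) = 3 - 270 = -267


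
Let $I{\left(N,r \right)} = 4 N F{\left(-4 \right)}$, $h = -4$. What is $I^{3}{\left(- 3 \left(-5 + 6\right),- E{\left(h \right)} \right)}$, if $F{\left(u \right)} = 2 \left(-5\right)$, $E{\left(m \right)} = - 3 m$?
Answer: $1728000$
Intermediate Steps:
$F{\left(u \right)} = -10$
$I{\left(N,r \right)} = - 40 N$ ($I{\left(N,r \right)} = 4 N \left(-10\right) = - 40 N$)
$I^{3}{\left(- 3 \left(-5 + 6\right),- E{\left(h \right)} \right)} = \left(- 40 \left(- 3 \left(-5 + 6\right)\right)\right)^{3} = \left(- 40 \left(\left(-3\right) 1\right)\right)^{3} = \left(\left(-40\right) \left(-3\right)\right)^{3} = 120^{3} = 1728000$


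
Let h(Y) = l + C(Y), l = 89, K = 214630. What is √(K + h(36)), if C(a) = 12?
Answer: 9*√2651 ≈ 463.39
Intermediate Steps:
h(Y) = 101 (h(Y) = 89 + 12 = 101)
√(K + h(36)) = √(214630 + 101) = √214731 = 9*√2651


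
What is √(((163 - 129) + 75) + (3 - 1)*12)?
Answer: √133 ≈ 11.533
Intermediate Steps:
√(((163 - 129) + 75) + (3 - 1)*12) = √((34 + 75) + 2*12) = √(109 + 24) = √133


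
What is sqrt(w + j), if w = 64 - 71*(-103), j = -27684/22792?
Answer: 5*sqrt(9578845122)/5698 ≈ 85.882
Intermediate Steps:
j = -6921/5698 (j = -27684*1/22792 = -6921/5698 ≈ -1.2146)
w = 7377 (w = 64 + 7313 = 7377)
sqrt(w + j) = sqrt(7377 - 6921/5698) = sqrt(42027225/5698) = 5*sqrt(9578845122)/5698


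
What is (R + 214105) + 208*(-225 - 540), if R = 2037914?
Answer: 2092899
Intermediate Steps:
(R + 214105) + 208*(-225 - 540) = (2037914 + 214105) + 208*(-225 - 540) = 2252019 + 208*(-765) = 2252019 - 159120 = 2092899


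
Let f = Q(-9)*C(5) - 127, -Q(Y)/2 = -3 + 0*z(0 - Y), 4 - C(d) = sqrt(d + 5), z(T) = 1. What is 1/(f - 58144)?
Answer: -58247/3392712649 + 6*sqrt(10)/3392712649 ≈ -1.7163e-5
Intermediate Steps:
C(d) = 4 - sqrt(5 + d) (C(d) = 4 - sqrt(d + 5) = 4 - sqrt(5 + d))
Q(Y) = 6 (Q(Y) = -2*(-3 + 0*1) = -2*(-3 + 0) = -2*(-3) = 6)
f = -103 - 6*sqrt(10) (f = 6*(4 - sqrt(5 + 5)) - 127 = 6*(4 - sqrt(10)) - 127 = (24 - 6*sqrt(10)) - 127 = -103 - 6*sqrt(10) ≈ -121.97)
1/(f - 58144) = 1/((-103 - 6*sqrt(10)) - 58144) = 1/(-58247 - 6*sqrt(10))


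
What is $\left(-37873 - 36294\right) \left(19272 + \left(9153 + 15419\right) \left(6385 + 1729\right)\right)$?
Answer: $-14788638732160$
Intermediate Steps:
$\left(-37873 - 36294\right) \left(19272 + \left(9153 + 15419\right) \left(6385 + 1729\right)\right) = - 74167 \left(19272 + 24572 \cdot 8114\right) = - 74167 \left(19272 + 199377208\right) = \left(-74167\right) 199396480 = -14788638732160$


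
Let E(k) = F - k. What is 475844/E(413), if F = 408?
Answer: -475844/5 ≈ -95169.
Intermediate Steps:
E(k) = 408 - k
475844/E(413) = 475844/(408 - 1*413) = 475844/(408 - 413) = 475844/(-5) = 475844*(-1/5) = -475844/5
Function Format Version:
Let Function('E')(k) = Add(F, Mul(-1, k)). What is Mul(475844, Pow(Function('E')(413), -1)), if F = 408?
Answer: Rational(-475844, 5) ≈ -95169.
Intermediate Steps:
Function('E')(k) = Add(408, Mul(-1, k))
Mul(475844, Pow(Function('E')(413), -1)) = Mul(475844, Pow(Add(408, Mul(-1, 413)), -1)) = Mul(475844, Pow(Add(408, -413), -1)) = Mul(475844, Pow(-5, -1)) = Mul(475844, Rational(-1, 5)) = Rational(-475844, 5)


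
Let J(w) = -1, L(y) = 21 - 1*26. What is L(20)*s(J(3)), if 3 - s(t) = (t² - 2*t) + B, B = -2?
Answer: -10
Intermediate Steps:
L(y) = -5 (L(y) = 21 - 26 = -5)
s(t) = 5 - t² + 2*t (s(t) = 3 - ((t² - 2*t) - 2) = 3 - (-2 + t² - 2*t) = 3 + (2 - t² + 2*t) = 5 - t² + 2*t)
L(20)*s(J(3)) = -5*(5 - 1*(-1)² + 2*(-1)) = -5*(5 - 1*1 - 2) = -5*(5 - 1 - 2) = -5*2 = -10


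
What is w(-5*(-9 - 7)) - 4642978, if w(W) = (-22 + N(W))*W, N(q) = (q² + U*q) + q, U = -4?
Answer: -4151938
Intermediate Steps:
N(q) = q² - 3*q (N(q) = (q² - 4*q) + q = q² - 3*q)
w(W) = W*(-22 + W*(-3 + W)) (w(W) = (-22 + W*(-3 + W))*W = W*(-22 + W*(-3 + W)))
w(-5*(-9 - 7)) - 4642978 = (-5*(-9 - 7))*(-22 + (-5*(-9 - 7))*(-3 - 5*(-9 - 7))) - 4642978 = (-5*(-16))*(-22 + (-5*(-16))*(-3 - 5*(-16))) - 4642978 = 80*(-22 + 80*(-3 + 80)) - 4642978 = 80*(-22 + 80*77) - 4642978 = 80*(-22 + 6160) - 4642978 = 80*6138 - 4642978 = 491040 - 4642978 = -4151938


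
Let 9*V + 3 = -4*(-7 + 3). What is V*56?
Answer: 728/9 ≈ 80.889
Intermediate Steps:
V = 13/9 (V = -⅓ + (-4*(-7 + 3))/9 = -⅓ + (-4*(-4))/9 = -⅓ + (⅑)*16 = -⅓ + 16/9 = 13/9 ≈ 1.4444)
V*56 = (13/9)*56 = 728/9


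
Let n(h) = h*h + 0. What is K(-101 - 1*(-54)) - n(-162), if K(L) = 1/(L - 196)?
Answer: -6377293/243 ≈ -26244.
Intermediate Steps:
n(h) = h² (n(h) = h² + 0 = h²)
K(L) = 1/(-196 + L)
K(-101 - 1*(-54)) - n(-162) = 1/(-196 + (-101 - 1*(-54))) - 1*(-162)² = 1/(-196 + (-101 + 54)) - 1*26244 = 1/(-196 - 47) - 26244 = 1/(-243) - 26244 = -1/243 - 26244 = -6377293/243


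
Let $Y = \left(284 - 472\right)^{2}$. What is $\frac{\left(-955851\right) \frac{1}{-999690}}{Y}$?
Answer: $\frac{318617}{11777681120} \approx 2.7053 \cdot 10^{-5}$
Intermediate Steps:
$Y = 35344$ ($Y = \left(-188\right)^{2} = 35344$)
$\frac{\left(-955851\right) \frac{1}{-999690}}{Y} = \frac{\left(-955851\right) \frac{1}{-999690}}{35344} = \left(-955851\right) \left(- \frac{1}{999690}\right) \frac{1}{35344} = \frac{318617}{333230} \cdot \frac{1}{35344} = \frac{318617}{11777681120}$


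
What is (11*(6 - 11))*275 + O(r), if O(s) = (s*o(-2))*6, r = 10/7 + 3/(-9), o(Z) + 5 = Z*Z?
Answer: -105921/7 ≈ -15132.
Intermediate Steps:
o(Z) = -5 + Z² (o(Z) = -5 + Z*Z = -5 + Z²)
r = 23/21 (r = 10*(⅐) + 3*(-⅑) = 10/7 - ⅓ = 23/21 ≈ 1.0952)
O(s) = -6*s (O(s) = (s*(-5 + (-2)²))*6 = (s*(-5 + 4))*6 = (s*(-1))*6 = -s*6 = -6*s)
(11*(6 - 11))*275 + O(r) = (11*(6 - 11))*275 - 6*23/21 = (11*(-5))*275 - 46/7 = -55*275 - 46/7 = -15125 - 46/7 = -105921/7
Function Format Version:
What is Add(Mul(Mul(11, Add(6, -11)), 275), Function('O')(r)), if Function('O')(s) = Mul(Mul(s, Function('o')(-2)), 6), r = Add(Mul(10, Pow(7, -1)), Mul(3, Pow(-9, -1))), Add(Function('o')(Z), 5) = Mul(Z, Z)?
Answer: Rational(-105921, 7) ≈ -15132.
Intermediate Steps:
Function('o')(Z) = Add(-5, Pow(Z, 2)) (Function('o')(Z) = Add(-5, Mul(Z, Z)) = Add(-5, Pow(Z, 2)))
r = Rational(23, 21) (r = Add(Mul(10, Rational(1, 7)), Mul(3, Rational(-1, 9))) = Add(Rational(10, 7), Rational(-1, 3)) = Rational(23, 21) ≈ 1.0952)
Function('O')(s) = Mul(-6, s) (Function('O')(s) = Mul(Mul(s, Add(-5, Pow(-2, 2))), 6) = Mul(Mul(s, Add(-5, 4)), 6) = Mul(Mul(s, -1), 6) = Mul(Mul(-1, s), 6) = Mul(-6, s))
Add(Mul(Mul(11, Add(6, -11)), 275), Function('O')(r)) = Add(Mul(Mul(11, Add(6, -11)), 275), Mul(-6, Rational(23, 21))) = Add(Mul(Mul(11, -5), 275), Rational(-46, 7)) = Add(Mul(-55, 275), Rational(-46, 7)) = Add(-15125, Rational(-46, 7)) = Rational(-105921, 7)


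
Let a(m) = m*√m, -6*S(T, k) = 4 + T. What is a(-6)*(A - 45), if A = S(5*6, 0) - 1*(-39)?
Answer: 70*I*√6 ≈ 171.46*I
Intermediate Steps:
S(T, k) = -⅔ - T/6 (S(T, k) = -(4 + T)/6 = -⅔ - T/6)
a(m) = m^(3/2)
A = 100/3 (A = (-⅔ - 5*6/6) - 1*(-39) = (-⅔ - ⅙*30) + 39 = (-⅔ - 5) + 39 = -17/3 + 39 = 100/3 ≈ 33.333)
a(-6)*(A - 45) = (-6)^(3/2)*(100/3 - 45) = -6*I*√6*(-35/3) = 70*I*√6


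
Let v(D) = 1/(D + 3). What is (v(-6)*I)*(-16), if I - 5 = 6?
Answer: 176/3 ≈ 58.667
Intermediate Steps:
I = 11 (I = 5 + 6 = 11)
v(D) = 1/(3 + D)
(v(-6)*I)*(-16) = (11/(3 - 6))*(-16) = (11/(-3))*(-16) = -⅓*11*(-16) = -11/3*(-16) = 176/3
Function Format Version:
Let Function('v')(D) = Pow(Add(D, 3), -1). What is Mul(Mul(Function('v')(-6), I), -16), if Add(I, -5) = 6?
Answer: Rational(176, 3) ≈ 58.667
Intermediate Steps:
I = 11 (I = Add(5, 6) = 11)
Function('v')(D) = Pow(Add(3, D), -1)
Mul(Mul(Function('v')(-6), I), -16) = Mul(Mul(Pow(Add(3, -6), -1), 11), -16) = Mul(Mul(Pow(-3, -1), 11), -16) = Mul(Mul(Rational(-1, 3), 11), -16) = Mul(Rational(-11, 3), -16) = Rational(176, 3)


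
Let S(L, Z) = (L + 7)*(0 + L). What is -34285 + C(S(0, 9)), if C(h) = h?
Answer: -34285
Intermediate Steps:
S(L, Z) = L*(7 + L) (S(L, Z) = (7 + L)*L = L*(7 + L))
-34285 + C(S(0, 9)) = -34285 + 0*(7 + 0) = -34285 + 0*7 = -34285 + 0 = -34285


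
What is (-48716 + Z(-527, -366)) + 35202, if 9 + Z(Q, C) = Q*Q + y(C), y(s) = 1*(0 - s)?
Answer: 264572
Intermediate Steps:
y(s) = -s (y(s) = 1*(-s) = -s)
Z(Q, C) = -9 + Q² - C (Z(Q, C) = -9 + (Q*Q - C) = -9 + (Q² - C) = -9 + Q² - C)
(-48716 + Z(-527, -366)) + 35202 = (-48716 + (-9 + (-527)² - 1*(-366))) + 35202 = (-48716 + (-9 + 277729 + 366)) + 35202 = (-48716 + 278086) + 35202 = 229370 + 35202 = 264572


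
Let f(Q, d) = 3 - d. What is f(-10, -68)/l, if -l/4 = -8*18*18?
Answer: 71/10368 ≈ 0.0068480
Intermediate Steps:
l = 10368 (l = -4*(-8*18)*18 = -(-576)*18 = -4*(-2592) = 10368)
f(-10, -68)/l = (3 - 1*(-68))/10368 = (3 + 68)*(1/10368) = 71*(1/10368) = 71/10368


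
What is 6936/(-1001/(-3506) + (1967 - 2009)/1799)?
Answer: 6249627312/236221 ≈ 26457.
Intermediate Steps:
6936/(-1001/(-3506) + (1967 - 2009)/1799) = 6936/(-1001*(-1/3506) - 42*1/1799) = 6936/(1001/3506 - 6/257) = 6936/(236221/901042) = 6936*(901042/236221) = 6249627312/236221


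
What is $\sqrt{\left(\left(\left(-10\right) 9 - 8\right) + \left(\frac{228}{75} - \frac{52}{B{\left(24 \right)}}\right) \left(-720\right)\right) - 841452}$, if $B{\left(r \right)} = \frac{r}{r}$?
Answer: $\frac{i \sqrt{20157470}}{5} \approx 897.94 i$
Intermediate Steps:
$B{\left(r \right)} = 1$
$\sqrt{\left(\left(\left(-10\right) 9 - 8\right) + \left(\frac{228}{75} - \frac{52}{B{\left(24 \right)}}\right) \left(-720\right)\right) - 841452} = \sqrt{\left(\left(\left(-10\right) 9 - 8\right) + \left(\frac{228}{75} - \frac{52}{1}\right) \left(-720\right)\right) - 841452} = \sqrt{\left(\left(-90 - 8\right) + \left(228 \cdot \frac{1}{75} - 52\right) \left(-720\right)\right) - 841452} = \sqrt{\left(-98 + \left(\frac{76}{25} - 52\right) \left(-720\right)\right) - 841452} = \sqrt{\left(-98 - - \frac{176256}{5}\right) - 841452} = \sqrt{\left(-98 + \frac{176256}{5}\right) - 841452} = \sqrt{\frac{175766}{5} - 841452} = \sqrt{- \frac{4031494}{5}} = \frac{i \sqrt{20157470}}{5}$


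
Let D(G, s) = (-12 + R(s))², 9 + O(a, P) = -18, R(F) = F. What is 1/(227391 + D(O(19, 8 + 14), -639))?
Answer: 1/651192 ≈ 1.5356e-6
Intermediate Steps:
O(a, P) = -27 (O(a, P) = -9 - 18 = -27)
D(G, s) = (-12 + s)²
1/(227391 + D(O(19, 8 + 14), -639)) = 1/(227391 + (-12 - 639)²) = 1/(227391 + (-651)²) = 1/(227391 + 423801) = 1/651192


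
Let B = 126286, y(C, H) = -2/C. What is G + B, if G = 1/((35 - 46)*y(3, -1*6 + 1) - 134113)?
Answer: 50807004659/402317 ≈ 1.2629e+5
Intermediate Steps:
G = -3/402317 (G = 1/((35 - 46)*(-2/3) - 134113) = 1/(-(-22)/3 - 134113) = 1/(-11*(-2/3) - 134113) = 1/(22/3 - 134113) = 1/(-402317/3) = -3/402317 ≈ -7.4568e-6)
G + B = -3/402317 + 126286 = 50807004659/402317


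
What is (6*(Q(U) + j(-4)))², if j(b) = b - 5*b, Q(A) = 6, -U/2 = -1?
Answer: 17424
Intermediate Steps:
U = 2 (U = -2*(-1) = 2)
j(b) = -4*b
(6*(Q(U) + j(-4)))² = (6*(6 - 4*(-4)))² = (6*(6 + 16))² = (6*22)² = 132² = 17424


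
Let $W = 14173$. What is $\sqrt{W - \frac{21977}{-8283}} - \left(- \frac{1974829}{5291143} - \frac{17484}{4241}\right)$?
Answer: $\frac{100885594001}{22439737463} + \frac{14 \sqrt{4962063678}}{8283} \approx 123.56$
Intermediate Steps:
$\sqrt{W - \frac{21977}{-8283}} - \left(- \frac{1974829}{5291143} - \frac{17484}{4241}\right) = \sqrt{14173 - \frac{21977}{-8283}} - \left(- \frac{1974829}{5291143} - \frac{17484}{4241}\right) = \sqrt{14173 - - \frac{21977}{8283}} - \left(- \frac{1974829}{5291143} - \frac{17484}{4241}\right) = \sqrt{14173 + \frac{21977}{8283}} + \left(\left(- \frac{3925}{2951} + \frac{3054}{1793}\right) - - \frac{17484}{4241}\right) = \sqrt{\frac{117416936}{8283}} + \left(\frac{1974829}{5291143} + \frac{17484}{4241}\right) = \frac{14 \sqrt{4962063678}}{8283} + \frac{100885594001}{22439737463} = \frac{100885594001}{22439737463} + \frac{14 \sqrt{4962063678}}{8283}$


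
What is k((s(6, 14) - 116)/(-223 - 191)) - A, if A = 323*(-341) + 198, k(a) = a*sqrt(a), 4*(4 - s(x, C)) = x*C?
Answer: 109945 + 133*sqrt(6118)/57132 ≈ 1.0995e+5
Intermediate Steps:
s(x, C) = 4 - C*x/4 (s(x, C) = 4 - x*C/4 = 4 - C*x/4)
k(a) = a**(3/2)
A = -109945 (A = -110143 + 198 = -109945)
k((s(6, 14) - 116)/(-223 - 191)) - A = (((4 - 1/4*14*6) - 116)/(-223 - 191))**(3/2) - 1*(-109945) = (((4 - 21) - 116)/(-414))**(3/2) + 109945 = ((-17 - 116)*(-1/414))**(3/2) + 109945 = (-133*(-1/414))**(3/2) + 109945 = (133/414)**(3/2) + 109945 = 133*sqrt(6118)/57132 + 109945 = 109945 + 133*sqrt(6118)/57132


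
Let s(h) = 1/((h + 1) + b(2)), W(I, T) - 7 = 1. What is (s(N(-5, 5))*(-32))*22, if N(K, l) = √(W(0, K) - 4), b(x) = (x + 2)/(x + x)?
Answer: -176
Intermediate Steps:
W(I, T) = 8 (W(I, T) = 7 + 1 = 8)
b(x) = (2 + x)/(2*x) (b(x) = (2 + x)/((2*x)) = (2 + x)*(1/(2*x)) = (2 + x)/(2*x))
N(K, l) = 2 (N(K, l) = √(8 - 4) = √4 = 2)
s(h) = 1/(2 + h) (s(h) = 1/((h + 1) + (½)*(2 + 2)/2) = 1/((1 + h) + (½)*(½)*4) = 1/((1 + h) + 1) = 1/(2 + h))
(s(N(-5, 5))*(-32))*22 = (-32/(2 + 2))*22 = (-32/4)*22 = ((¼)*(-32))*22 = -8*22 = -176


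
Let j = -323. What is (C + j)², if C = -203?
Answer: 276676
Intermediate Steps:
(C + j)² = (-203 - 323)² = (-526)² = 276676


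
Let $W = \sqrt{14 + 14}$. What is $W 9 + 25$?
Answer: $25 + 18 \sqrt{7} \approx 72.624$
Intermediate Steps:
$W = 2 \sqrt{7}$ ($W = \sqrt{28} = 2 \sqrt{7} \approx 5.2915$)
$W 9 + 25 = 2 \sqrt{7} \cdot 9 + 25 = 18 \sqrt{7} + 25 = 25 + 18 \sqrt{7}$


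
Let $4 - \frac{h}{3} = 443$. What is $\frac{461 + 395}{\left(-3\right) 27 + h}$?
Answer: $- \frac{428}{699} \approx -0.6123$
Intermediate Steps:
$h = -1317$ ($h = 12 - 1329 = -1317$)
$\frac{461 + 395}{\left(-3\right) 27 + h} = \frac{461 + 395}{\left(-3\right) 27 - 1317} = \frac{856}{-81 - 1317} = \frac{856}{-1398} = 856 \left(- \frac{1}{1398}\right) = - \frac{428}{699}$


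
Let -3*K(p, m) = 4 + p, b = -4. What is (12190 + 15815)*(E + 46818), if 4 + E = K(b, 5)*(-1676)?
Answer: 1311026070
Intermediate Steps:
K(p, m) = -4/3 - p/3 (K(p, m) = -(4 + p)/3 = -4/3 - p/3)
E = -4 (E = -4 + (-4/3 - 1/3*(-4))*(-1676) = -4 + (-4/3 + 4/3)*(-1676) = -4 + 0*(-1676) = -4 + 0 = -4)
(12190 + 15815)*(E + 46818) = (12190 + 15815)*(-4 + 46818) = 28005*46814 = 1311026070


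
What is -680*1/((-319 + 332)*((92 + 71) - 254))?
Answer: 680/1183 ≈ 0.57481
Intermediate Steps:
-680*1/((-319 + 332)*((92 + 71) - 254)) = -680*1/(13*(163 - 254)) = -680/(13*(-91)) = -680/(-1183) = -680*(-1/1183) = 680/1183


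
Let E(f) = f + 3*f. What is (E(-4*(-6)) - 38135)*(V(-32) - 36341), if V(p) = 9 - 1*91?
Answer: 1385494497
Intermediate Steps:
E(f) = 4*f
V(p) = -82 (V(p) = 9 - 91 = -82)
(E(-4*(-6)) - 38135)*(V(-32) - 36341) = (4*(-4*(-6)) - 38135)*(-82 - 36341) = (4*24 - 38135)*(-36423) = (96 - 38135)*(-36423) = -38039*(-36423) = 1385494497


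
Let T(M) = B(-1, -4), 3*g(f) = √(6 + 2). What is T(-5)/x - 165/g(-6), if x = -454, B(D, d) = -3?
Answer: 3/454 - 495*√2/4 ≈ -175.00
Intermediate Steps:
g(f) = 2*√2/3 (g(f) = √(6 + 2)/3 = √8/3 = (2*√2)/3 = 2*√2/3)
T(M) = -3
T(-5)/x - 165/g(-6) = -3/(-454) - 165*3*√2/4 = -3*(-1/454) - 495*√2/4 = 3/454 - 495*√2/4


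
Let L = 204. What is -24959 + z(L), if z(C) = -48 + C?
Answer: -24803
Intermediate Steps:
-24959 + z(L) = -24959 + (-48 + 204) = -24959 + 156 = -24803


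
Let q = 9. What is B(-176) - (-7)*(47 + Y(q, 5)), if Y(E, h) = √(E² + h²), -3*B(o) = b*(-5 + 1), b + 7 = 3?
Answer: 971/3 + 7*√106 ≈ 395.74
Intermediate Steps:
b = -4 (b = -7 + 3 = -4)
B(o) = -16/3 (B(o) = -(-4)*(-5 + 1)/3 = -(-4)*(-4)/3 = -⅓*16 = -16/3)
B(-176) - (-7)*(47 + Y(q, 5)) = -16/3 - (-7)*(47 + √(9² + 5²)) = -16/3 - (-7)*(47 + √(81 + 25)) = -16/3 - (-7)*(47 + √106) = -16/3 - (-329 - 7*√106) = -16/3 + (329 + 7*√106) = 971/3 + 7*√106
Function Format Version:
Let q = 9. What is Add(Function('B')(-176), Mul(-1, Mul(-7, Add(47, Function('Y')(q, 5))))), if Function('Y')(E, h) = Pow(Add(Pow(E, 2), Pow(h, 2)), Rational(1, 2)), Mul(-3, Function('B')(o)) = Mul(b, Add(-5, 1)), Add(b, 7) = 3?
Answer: Add(Rational(971, 3), Mul(7, Pow(106, Rational(1, 2)))) ≈ 395.74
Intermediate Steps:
b = -4 (b = Add(-7, 3) = -4)
Function('B')(o) = Rational(-16, 3) (Function('B')(o) = Mul(Rational(-1, 3), Mul(-4, Add(-5, 1))) = Mul(Rational(-1, 3), Mul(-4, -4)) = Mul(Rational(-1, 3), 16) = Rational(-16, 3))
Add(Function('B')(-176), Mul(-1, Mul(-7, Add(47, Function('Y')(q, 5))))) = Add(Rational(-16, 3), Mul(-1, Mul(-7, Add(47, Pow(Add(Pow(9, 2), Pow(5, 2)), Rational(1, 2)))))) = Add(Rational(-16, 3), Mul(-1, Mul(-7, Add(47, Pow(Add(81, 25), Rational(1, 2)))))) = Add(Rational(-16, 3), Mul(-1, Mul(-7, Add(47, Pow(106, Rational(1, 2)))))) = Add(Rational(-16, 3), Mul(-1, Add(-329, Mul(-7, Pow(106, Rational(1, 2)))))) = Add(Rational(-16, 3), Add(329, Mul(7, Pow(106, Rational(1, 2))))) = Add(Rational(971, 3), Mul(7, Pow(106, Rational(1, 2))))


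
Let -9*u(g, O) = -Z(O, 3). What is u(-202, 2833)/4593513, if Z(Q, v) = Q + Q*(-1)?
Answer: 0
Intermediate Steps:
Z(Q, v) = 0 (Z(Q, v) = Q - Q = 0)
u(g, O) = 0 (u(g, O) = -(-1)*0/9 = -⅑*0 = 0)
u(-202, 2833)/4593513 = 0/4593513 = 0*(1/4593513) = 0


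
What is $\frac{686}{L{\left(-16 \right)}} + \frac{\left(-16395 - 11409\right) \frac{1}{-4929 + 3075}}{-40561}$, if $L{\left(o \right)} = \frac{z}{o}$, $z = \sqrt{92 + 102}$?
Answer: $- \frac{4634}{12533349} - \frac{5488 \sqrt{194}}{97} \approx -788.03$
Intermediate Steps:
$z = \sqrt{194} \approx 13.928$
$L{\left(o \right)} = \frac{\sqrt{194}}{o}$
$\frac{686}{L{\left(-16 \right)}} + \frac{\left(-16395 - 11409\right) \frac{1}{-4929 + 3075}}{-40561} = \frac{686}{\sqrt{194} \frac{1}{-16}} + \frac{\left(-16395 - 11409\right) \frac{1}{-4929 + 3075}}{-40561} = \frac{686}{\sqrt{194} \left(- \frac{1}{16}\right)} + - \frac{27804}{-1854} \left(- \frac{1}{40561}\right) = \frac{686}{\left(- \frac{1}{16}\right) \sqrt{194}} + \left(-27804\right) \left(- \frac{1}{1854}\right) \left(- \frac{1}{40561}\right) = 686 \left(- \frac{8 \sqrt{194}}{97}\right) + \frac{4634}{309} \left(- \frac{1}{40561}\right) = - \frac{5488 \sqrt{194}}{97} - \frac{4634}{12533349} = - \frac{4634}{12533349} - \frac{5488 \sqrt{194}}{97}$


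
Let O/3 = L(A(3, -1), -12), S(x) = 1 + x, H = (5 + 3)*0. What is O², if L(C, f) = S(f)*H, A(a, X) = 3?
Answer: 0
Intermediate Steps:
H = 0 (H = 8*0 = 0)
L(C, f) = 0 (L(C, f) = (1 + f)*0 = 0)
O = 0 (O = 3*0 = 0)
O² = 0² = 0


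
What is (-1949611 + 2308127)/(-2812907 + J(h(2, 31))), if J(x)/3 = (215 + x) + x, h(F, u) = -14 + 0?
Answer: -179258/1406173 ≈ -0.12748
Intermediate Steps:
h(F, u) = -14
J(x) = 645 + 6*x (J(x) = 3*((215 + x) + x) = 3*(215 + 2*x) = 645 + 6*x)
(-1949611 + 2308127)/(-2812907 + J(h(2, 31))) = (-1949611 + 2308127)/(-2812907 + (645 + 6*(-14))) = 358516/(-2812907 + (645 - 84)) = 358516/(-2812907 + 561) = 358516/(-2812346) = 358516*(-1/2812346) = -179258/1406173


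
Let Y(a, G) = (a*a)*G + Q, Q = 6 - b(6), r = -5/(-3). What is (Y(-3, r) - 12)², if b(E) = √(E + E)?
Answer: 93 - 36*√3 ≈ 30.646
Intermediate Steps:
b(E) = √2*√E (b(E) = √(2*E) = √2*√E)
r = 5/3 (r = -5*(-⅓) = 5/3 ≈ 1.6667)
Q = 6 - 2*√3 (Q = 6 - √2*√6 = 6 - 2*√3 ≈ 2.5359)
Y(a, G) = 6 - 2*√3 + G*a² (Y(a, G) = (a*a)*G + (6 - 2*√3) = a²*G + (6 - 2*√3) = G*a² + (6 - 2*√3) = 6 - 2*√3 + G*a²)
(Y(-3, r) - 12)² = ((6 - 2*√3 + (5/3)*(-3)²) - 12)² = ((6 - 2*√3 + (5/3)*9) - 12)² = ((6 - 2*√3 + 15) - 12)² = ((21 - 2*√3) - 12)² = (9 - 2*√3)²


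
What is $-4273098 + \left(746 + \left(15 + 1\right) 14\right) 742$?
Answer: $-3553358$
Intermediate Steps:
$-4273098 + \left(746 + \left(15 + 1\right) 14\right) 742 = -4273098 + \left(746 + 16 \cdot 14\right) 742 = -4273098 + \left(746 + 224\right) 742 = -4273098 + 970 \cdot 742 = -4273098 + 719740 = -3553358$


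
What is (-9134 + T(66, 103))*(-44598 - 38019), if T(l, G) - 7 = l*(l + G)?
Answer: -167464659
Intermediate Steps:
T(l, G) = 7 + l*(G + l) (T(l, G) = 7 + l*(l + G) = 7 + l*(G + l))
(-9134 + T(66, 103))*(-44598 - 38019) = (-9134 + (7 + 66**2 + 103*66))*(-44598 - 38019) = (-9134 + (7 + 4356 + 6798))*(-82617) = (-9134 + 11161)*(-82617) = 2027*(-82617) = -167464659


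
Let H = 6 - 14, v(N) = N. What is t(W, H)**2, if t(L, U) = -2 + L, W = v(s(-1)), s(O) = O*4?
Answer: 36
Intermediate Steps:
s(O) = 4*O
W = -4 (W = 4*(-1) = -4)
H = -8
t(W, H)**2 = (-2 - 4)**2 = (-6)**2 = 36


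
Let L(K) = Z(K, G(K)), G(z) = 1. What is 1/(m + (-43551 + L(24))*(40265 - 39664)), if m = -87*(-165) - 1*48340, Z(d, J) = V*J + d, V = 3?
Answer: -1/26191909 ≈ -3.8180e-8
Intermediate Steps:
Z(d, J) = d + 3*J (Z(d, J) = 3*J + d = d + 3*J)
L(K) = 3 + K (L(K) = K + 3*1 = K + 3 = 3 + K)
m = -33985 (m = 14355 - 48340 = -33985)
1/(m + (-43551 + L(24))*(40265 - 39664)) = 1/(-33985 + (-43551 + (3 + 24))*(40265 - 39664)) = 1/(-33985 + (-43551 + 27)*601) = 1/(-33985 - 43524*601) = 1/(-33985 - 26157924) = 1/(-26191909) = -1/26191909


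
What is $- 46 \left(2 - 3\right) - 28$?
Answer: $18$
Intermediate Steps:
$- 46 \left(2 - 3\right) - 28 = \left(-46\right) \left(-1\right) - 28 = 46 - 28 = 18$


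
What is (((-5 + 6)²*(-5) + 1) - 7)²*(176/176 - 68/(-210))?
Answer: 16819/105 ≈ 160.18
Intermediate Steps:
(((-5 + 6)²*(-5) + 1) - 7)²*(176/176 - 68/(-210)) = ((1²*(-5) + 1) - 7)²*(176*(1/176) - 68*(-1/210)) = ((1*(-5) + 1) - 7)²*(1 + 34/105) = ((-5 + 1) - 7)²*(139/105) = (-4 - 7)²*(139/105) = (-11)²*(139/105) = 121*(139/105) = 16819/105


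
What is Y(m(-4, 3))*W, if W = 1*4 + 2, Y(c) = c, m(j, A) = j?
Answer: -24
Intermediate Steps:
W = 6 (W = 4 + 2 = 6)
Y(m(-4, 3))*W = -4*6 = -24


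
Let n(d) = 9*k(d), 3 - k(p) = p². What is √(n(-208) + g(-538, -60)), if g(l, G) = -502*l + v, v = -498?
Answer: I*√119771 ≈ 346.08*I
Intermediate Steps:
g(l, G) = -498 - 502*l (g(l, G) = -502*l - 498 = -498 - 502*l)
k(p) = 3 - p²
n(d) = 27 - 9*d² (n(d) = 9*(3 - d²) = 27 - 9*d²)
√(n(-208) + g(-538, -60)) = √((27 - 9*(-208)²) + (-498 - 502*(-538))) = √((27 - 9*43264) + (-498 + 270076)) = √((27 - 389376) + 269578) = √(-389349 + 269578) = √(-119771) = I*√119771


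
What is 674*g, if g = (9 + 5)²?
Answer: 132104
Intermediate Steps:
g = 196 (g = 14² = 196)
674*g = 674*196 = 132104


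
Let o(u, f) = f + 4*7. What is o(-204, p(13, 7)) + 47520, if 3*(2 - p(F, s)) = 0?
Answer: 47550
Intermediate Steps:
p(F, s) = 2 (p(F, s) = 2 - 1/3*0 = 2 + 0 = 2)
o(u, f) = 28 + f (o(u, f) = f + 28 = 28 + f)
o(-204, p(13, 7)) + 47520 = (28 + 2) + 47520 = 30 + 47520 = 47550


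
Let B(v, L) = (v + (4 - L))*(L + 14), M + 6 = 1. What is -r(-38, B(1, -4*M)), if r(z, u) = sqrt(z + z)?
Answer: -2*I*sqrt(19) ≈ -8.7178*I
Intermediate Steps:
M = -5 (M = -6 + 1 = -5)
B(v, L) = (14 + L)*(4 + v - L) (B(v, L) = (4 + v - L)*(14 + L) = (14 + L)*(4 + v - L))
r(z, u) = sqrt(2)*sqrt(z) (r(z, u) = sqrt(2*z) = sqrt(2)*sqrt(z))
-r(-38, B(1, -4*M)) = -sqrt(2)*sqrt(-38) = -sqrt(2)*I*sqrt(38) = -2*I*sqrt(19)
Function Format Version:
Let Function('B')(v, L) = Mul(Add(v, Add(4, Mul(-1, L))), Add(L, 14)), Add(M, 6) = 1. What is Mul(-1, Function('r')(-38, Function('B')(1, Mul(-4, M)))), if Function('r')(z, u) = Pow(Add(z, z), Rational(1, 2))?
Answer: Mul(-2, I, Pow(19, Rational(1, 2))) ≈ Mul(-8.7178, I)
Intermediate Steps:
M = -5 (M = Add(-6, 1) = -5)
Function('B')(v, L) = Mul(Add(14, L), Add(4, v, Mul(-1, L))) (Function('B')(v, L) = Mul(Add(4, v, Mul(-1, L)), Add(14, L)) = Mul(Add(14, L), Add(4, v, Mul(-1, L))))
Function('r')(z, u) = Mul(Pow(2, Rational(1, 2)), Pow(z, Rational(1, 2))) (Function('r')(z, u) = Pow(Mul(2, z), Rational(1, 2)) = Mul(Pow(2, Rational(1, 2)), Pow(z, Rational(1, 2))))
Mul(-1, Function('r')(-38, Function('B')(1, Mul(-4, M)))) = Mul(-1, Mul(Pow(2, Rational(1, 2)), Pow(-38, Rational(1, 2)))) = Mul(-1, Mul(Pow(2, Rational(1, 2)), Mul(I, Pow(38, Rational(1, 2))))) = Mul(-1, Mul(2, I, Pow(19, Rational(1, 2)))) = Mul(-2, I, Pow(19, Rational(1, 2)))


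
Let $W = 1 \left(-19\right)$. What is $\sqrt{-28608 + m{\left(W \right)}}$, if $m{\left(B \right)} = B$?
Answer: $i \sqrt{28627} \approx 169.2 i$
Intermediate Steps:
$W = -19$
$\sqrt{-28608 + m{\left(W \right)}} = \sqrt{-28608 - 19} = \sqrt{-28627} = i \sqrt{28627}$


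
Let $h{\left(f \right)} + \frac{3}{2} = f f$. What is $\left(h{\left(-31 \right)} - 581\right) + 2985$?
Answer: $\frac{6727}{2} \approx 3363.5$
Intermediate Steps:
$h{\left(f \right)} = - \frac{3}{2} + f^{2}$ ($h{\left(f \right)} = - \frac{3}{2} + f f = - \frac{3}{2} + f^{2}$)
$\left(h{\left(-31 \right)} - 581\right) + 2985 = \left(\left(- \frac{3}{2} + \left(-31\right)^{2}\right) - 581\right) + 2985 = \left(\left(- \frac{3}{2} + 961\right) - 581\right) + 2985 = \left(\frac{1919}{2} - 581\right) + 2985 = \frac{757}{2} + 2985 = \frac{6727}{2}$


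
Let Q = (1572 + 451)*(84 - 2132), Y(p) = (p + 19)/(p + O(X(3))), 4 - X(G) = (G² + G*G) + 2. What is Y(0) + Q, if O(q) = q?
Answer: -66289683/16 ≈ -4.1431e+6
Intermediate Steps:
X(G) = 2 - 2*G² (X(G) = 4 - ((G² + G*G) + 2) = 4 - ((G² + G²) + 2) = 4 - (2*G² + 2) = 4 - (2 + 2*G²) = 4 + (-2 - 2*G²) = 2 - 2*G²)
Y(p) = (19 + p)/(-16 + p) (Y(p) = (p + 19)/(p + (2 - 2*3²)) = (19 + p)/(p + (2 - 2*9)) = (19 + p)/(p + (2 - 18)) = (19 + p)/(p - 16) = (19 + p)/(-16 + p))
Q = -4143104 (Q = 2023*(-2048) = -4143104)
Y(0) + Q = (19 + 0)/(-16 + 0) - 4143104 = 19/(-16) - 4143104 = -1/16*19 - 4143104 = -19/16 - 4143104 = -66289683/16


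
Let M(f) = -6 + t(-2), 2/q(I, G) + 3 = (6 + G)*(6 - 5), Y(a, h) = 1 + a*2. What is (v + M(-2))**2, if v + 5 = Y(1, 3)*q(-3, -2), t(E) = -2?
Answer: 49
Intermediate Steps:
Y(a, h) = 1 + 2*a
q(I, G) = 2/(3 + G) (q(I, G) = 2/(-3 + (6 + G)*(6 - 5)) = 2/(-3 + (6 + G)*1) = 2/(-3 + (6 + G)) = 2/(3 + G))
v = 1 (v = -5 + (1 + 2*1)*(2/(3 - 2)) = -5 + (1 + 2)*(2/1) = -5 + 3*(2*1) = -5 + 3*2 = -5 + 6 = 1)
M(f) = -8 (M(f) = -6 - 2 = -8)
(v + M(-2))**2 = (1 - 8)**2 = (-7)**2 = 49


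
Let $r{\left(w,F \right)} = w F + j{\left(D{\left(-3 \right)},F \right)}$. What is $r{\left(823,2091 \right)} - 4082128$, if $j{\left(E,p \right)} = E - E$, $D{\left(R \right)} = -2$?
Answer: $-2361235$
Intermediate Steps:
$j{\left(E,p \right)} = 0$
$r{\left(w,F \right)} = F w$ ($r{\left(w,F \right)} = w F + 0 = F w + 0 = F w$)
$r{\left(823,2091 \right)} - 4082128 = 2091 \cdot 823 - 4082128 = 1720893 - 4082128 = -2361235$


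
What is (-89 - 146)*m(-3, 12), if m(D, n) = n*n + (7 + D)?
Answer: -34780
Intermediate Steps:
m(D, n) = 7 + D + n**2 (m(D, n) = n**2 + (7 + D) = 7 + D + n**2)
(-89 - 146)*m(-3, 12) = (-89 - 146)*(7 - 3 + 12**2) = -235*(7 - 3 + 144) = -235*148 = -34780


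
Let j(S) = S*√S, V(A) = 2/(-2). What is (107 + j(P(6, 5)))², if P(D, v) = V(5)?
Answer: (107 - I)² ≈ 11448.0 - 214.0*I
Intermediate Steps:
V(A) = -1 (V(A) = 2*(-½) = -1)
P(D, v) = -1
j(S) = S^(3/2)
(107 + j(P(6, 5)))² = (107 + (-1)^(3/2))² = (107 - I)²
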